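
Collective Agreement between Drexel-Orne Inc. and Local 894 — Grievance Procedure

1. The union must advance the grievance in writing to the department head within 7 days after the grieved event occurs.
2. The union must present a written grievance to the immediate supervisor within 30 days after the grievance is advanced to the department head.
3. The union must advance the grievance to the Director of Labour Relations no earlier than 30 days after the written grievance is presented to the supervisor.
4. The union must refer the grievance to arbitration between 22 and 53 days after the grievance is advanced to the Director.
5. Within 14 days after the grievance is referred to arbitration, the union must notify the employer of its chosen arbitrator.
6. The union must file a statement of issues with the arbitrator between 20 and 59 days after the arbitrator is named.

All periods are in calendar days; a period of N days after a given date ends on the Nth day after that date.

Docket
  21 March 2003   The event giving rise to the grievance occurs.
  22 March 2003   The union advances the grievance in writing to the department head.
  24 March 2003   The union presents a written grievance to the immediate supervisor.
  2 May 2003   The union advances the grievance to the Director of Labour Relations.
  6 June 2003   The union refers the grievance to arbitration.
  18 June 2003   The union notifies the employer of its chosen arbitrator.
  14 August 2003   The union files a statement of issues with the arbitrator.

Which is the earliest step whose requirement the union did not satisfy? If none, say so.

(1) due by 21 March 2003 + 7 days = 28 March 2003; done 22 March 2003 — timely.
(2) due by 22 March 2003 + 30 days = 21 April 2003; 24 March 2003 is within that limit.
(3) permitted from 24 March 2003 + 30 days = 23 April 2003 onward; done 2 May 2003 — permitted.
(4) the permitted window runs from 2 May 2003 + 22 = 24 May 2003 to 2 May 2003 + 53 = 24 June 2003; done 6 June 2003, which is between those dates.
(5) due by 6 June 2003 + 14 days = 20 June 2003; 18 June 2003 is within that limit.
(6) the permitted window runs from 18 June 2003 + 20 = 8 July 2003 to 18 June 2003 + 59 = 16 August 2003; done 14 August 2003 — within the window.

None — every step was satisfied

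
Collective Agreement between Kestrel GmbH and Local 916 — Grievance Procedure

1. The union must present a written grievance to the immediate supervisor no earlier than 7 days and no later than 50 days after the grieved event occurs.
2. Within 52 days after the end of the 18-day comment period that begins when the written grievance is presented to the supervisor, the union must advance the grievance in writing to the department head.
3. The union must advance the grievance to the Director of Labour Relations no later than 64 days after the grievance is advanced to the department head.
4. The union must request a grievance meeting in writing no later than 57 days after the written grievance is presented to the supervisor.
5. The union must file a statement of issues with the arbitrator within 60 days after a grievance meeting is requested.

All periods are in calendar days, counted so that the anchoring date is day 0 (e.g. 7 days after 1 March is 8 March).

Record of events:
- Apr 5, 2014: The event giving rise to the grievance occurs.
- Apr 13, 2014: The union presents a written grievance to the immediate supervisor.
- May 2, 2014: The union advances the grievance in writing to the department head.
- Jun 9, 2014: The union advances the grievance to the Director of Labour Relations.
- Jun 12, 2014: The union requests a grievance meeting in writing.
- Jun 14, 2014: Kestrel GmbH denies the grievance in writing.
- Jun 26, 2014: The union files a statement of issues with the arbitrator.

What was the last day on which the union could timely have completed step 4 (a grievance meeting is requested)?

Step 4 runs from Apr 13, 2014, when the written grievance is presented to the supervisor. 57 days after Apr 13, 2014 is Jun 9, 2014.

Jun 9, 2014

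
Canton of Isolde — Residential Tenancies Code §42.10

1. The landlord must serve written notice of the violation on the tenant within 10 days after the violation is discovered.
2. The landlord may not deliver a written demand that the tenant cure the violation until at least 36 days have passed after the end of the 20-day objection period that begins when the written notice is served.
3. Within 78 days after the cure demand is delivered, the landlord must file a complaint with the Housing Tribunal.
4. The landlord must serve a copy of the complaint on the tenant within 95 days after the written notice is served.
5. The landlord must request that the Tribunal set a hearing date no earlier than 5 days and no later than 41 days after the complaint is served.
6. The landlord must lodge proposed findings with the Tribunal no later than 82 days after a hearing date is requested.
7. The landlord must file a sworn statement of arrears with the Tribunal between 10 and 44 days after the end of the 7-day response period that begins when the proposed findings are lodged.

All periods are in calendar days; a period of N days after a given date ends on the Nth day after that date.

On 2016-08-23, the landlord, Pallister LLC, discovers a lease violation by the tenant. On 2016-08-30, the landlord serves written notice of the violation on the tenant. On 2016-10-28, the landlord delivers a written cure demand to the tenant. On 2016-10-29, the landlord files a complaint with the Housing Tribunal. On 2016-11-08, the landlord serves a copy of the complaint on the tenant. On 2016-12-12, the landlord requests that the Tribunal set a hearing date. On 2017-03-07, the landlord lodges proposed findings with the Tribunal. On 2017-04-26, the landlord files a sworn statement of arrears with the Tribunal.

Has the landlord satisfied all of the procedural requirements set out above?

Step 1 — counting 10 days from 2016-08-23 (when the violation is discovered) gives a deadline of 2016-09-02; done 2016-08-30 — timely.
Step 2 — must wait 36 days from 2016-09-19 (end of the 20-day objection period, which began when the written notice is served on 2016-08-30), so not before 2016-10-25; 2016-10-28 is on or after that date.
Step 3 — counting 78 days from 2016-10-28 (when the cure demand is delivered) gives a deadline of 2017-01-14; 2016-10-29 is within that limit.
Step 4 — counting 95 days from 2016-08-30 (when the written notice is served) gives a deadline of 2016-12-03; done 2016-11-08 — timely.
Step 5 — 5 and 41 days from 2016-11-08 (when the complaint is served) are 2016-11-13 and 2016-12-19 respectively; 2016-12-12 falls inside that range.
Step 6 — counting 82 days from 2016-12-12 (when a hearing date is requested) gives a deadline of 2017-03-04; 2017-03-07 misses that deadline by 3 days.

No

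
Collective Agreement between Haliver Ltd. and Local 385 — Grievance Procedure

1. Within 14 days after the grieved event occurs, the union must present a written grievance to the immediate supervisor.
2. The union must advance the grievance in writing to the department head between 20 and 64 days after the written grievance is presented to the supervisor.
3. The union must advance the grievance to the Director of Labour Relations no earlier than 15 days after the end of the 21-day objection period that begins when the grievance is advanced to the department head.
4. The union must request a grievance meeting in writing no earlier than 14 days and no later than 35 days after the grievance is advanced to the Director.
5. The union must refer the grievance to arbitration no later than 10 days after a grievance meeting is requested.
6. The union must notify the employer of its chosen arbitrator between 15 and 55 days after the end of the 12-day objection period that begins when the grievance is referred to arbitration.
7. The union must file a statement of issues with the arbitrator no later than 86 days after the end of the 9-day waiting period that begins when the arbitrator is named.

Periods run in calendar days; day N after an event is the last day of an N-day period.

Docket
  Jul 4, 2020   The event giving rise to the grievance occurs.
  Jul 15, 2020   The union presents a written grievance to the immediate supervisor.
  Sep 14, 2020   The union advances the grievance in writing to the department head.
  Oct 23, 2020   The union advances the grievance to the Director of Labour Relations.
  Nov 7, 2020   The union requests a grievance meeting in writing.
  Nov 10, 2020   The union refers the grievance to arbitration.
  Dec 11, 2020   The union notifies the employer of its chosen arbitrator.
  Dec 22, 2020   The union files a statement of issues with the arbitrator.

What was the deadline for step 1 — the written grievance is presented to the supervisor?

Step 1 runs from Jul 4, 2020, when the grieved event occurs. 14 days after Jul 4, 2020 is Jul 18, 2020.

Jul 18, 2020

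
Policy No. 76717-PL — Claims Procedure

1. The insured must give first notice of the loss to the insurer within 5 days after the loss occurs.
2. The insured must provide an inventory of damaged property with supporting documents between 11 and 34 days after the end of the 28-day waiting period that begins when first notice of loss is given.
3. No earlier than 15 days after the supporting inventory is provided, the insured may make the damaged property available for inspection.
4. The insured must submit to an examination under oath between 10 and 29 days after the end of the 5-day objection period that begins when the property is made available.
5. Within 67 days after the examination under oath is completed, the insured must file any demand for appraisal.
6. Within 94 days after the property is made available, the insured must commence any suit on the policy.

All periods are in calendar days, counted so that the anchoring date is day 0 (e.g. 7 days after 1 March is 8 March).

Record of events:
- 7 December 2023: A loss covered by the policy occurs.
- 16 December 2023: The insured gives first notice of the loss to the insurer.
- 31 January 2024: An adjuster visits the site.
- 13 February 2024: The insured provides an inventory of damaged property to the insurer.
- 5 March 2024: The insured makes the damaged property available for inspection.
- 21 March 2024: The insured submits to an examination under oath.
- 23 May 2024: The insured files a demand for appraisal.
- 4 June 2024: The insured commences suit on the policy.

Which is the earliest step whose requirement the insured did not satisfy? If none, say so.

Step 1 — counting 5 days from 7 December 2023 (when the loss occurs) gives a deadline of 12 December 2023; not done until 16 December 2023, 4 days after the deadline.
No need to go further; step 1 was not satisfied.

Step 1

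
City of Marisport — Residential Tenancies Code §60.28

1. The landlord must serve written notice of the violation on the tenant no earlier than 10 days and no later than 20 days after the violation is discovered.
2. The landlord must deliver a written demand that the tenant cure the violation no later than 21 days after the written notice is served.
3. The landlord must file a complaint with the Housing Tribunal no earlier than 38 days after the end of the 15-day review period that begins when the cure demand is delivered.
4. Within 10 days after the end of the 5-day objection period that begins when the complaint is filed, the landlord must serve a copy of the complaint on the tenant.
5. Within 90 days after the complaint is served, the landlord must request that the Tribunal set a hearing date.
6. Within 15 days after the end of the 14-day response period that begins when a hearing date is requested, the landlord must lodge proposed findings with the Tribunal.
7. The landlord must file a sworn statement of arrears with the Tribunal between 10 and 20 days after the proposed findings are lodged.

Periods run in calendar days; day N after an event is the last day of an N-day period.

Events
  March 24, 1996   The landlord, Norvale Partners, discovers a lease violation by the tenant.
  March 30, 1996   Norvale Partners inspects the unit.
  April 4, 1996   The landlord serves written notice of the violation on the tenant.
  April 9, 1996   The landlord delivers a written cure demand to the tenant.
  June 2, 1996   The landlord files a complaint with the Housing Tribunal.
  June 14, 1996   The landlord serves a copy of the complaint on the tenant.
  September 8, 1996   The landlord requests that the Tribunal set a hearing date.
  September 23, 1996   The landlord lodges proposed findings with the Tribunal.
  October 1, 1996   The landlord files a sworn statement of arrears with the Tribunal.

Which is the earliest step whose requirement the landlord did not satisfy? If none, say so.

Step 1: the window is 10–20 days after March 24, 1996 (when the violation is discovered), so April 3, 1996 through April 13, 1996; April 4, 1996 falls inside that range.
Step 2: 21 days after April 4, 1996 (when the written notice is served) is April 25, 1996; completed April 9, 1996, before the deadline.
Step 3: the earliest permitted date is 38 days after April 24, 1996 (end of the 15-day review period, which began when the cure demand is delivered on April 9, 1996), i.e. June 1, 1996; done June 2, 1996, after the minimum wait.
Step 4: 10 days after June 7, 1996 (end of the 5-day objection period, which began when the complaint is filed on June 2, 1996) is June 17, 1996; completed June 14, 1996, before the deadline.
Step 5: 90 days after June 14, 1996 (when the complaint is served) is September 12, 1996; September 8, 1996 is within that limit.
Step 6: 15 days after September 22, 1996 (end of the 14-day response period, which began when a hearing date is requested on September 8, 1996) is October 7, 1996; done September 23, 1996 — timely.
Step 7: the window is 10–20 days after September 23, 1996 (when the proposed findings are lodged), so October 3, 1996 through October 13, 1996; done October 1, 1996 — 2 days before the window opened.

Step 7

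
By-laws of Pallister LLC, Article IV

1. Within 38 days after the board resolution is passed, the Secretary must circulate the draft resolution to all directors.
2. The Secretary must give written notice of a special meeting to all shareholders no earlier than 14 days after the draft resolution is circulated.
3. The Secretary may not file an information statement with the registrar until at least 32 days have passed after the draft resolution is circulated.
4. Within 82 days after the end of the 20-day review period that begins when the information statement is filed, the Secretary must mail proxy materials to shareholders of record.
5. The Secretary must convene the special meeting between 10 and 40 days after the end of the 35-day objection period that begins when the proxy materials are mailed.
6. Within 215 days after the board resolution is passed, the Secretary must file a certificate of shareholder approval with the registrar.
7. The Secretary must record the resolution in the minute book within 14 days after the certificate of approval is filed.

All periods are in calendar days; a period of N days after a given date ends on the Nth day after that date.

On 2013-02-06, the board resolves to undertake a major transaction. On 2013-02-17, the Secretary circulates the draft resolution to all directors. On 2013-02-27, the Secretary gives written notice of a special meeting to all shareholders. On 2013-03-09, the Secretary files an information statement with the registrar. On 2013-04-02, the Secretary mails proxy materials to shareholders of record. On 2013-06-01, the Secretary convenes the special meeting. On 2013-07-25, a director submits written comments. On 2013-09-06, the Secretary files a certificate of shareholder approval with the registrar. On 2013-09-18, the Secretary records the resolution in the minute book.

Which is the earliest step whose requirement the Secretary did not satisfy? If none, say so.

(1) due by 2013-02-06 + 38 days = 2013-03-16; done 2013-02-17 — timely.
(2) permitted from 2013-02-17 + 14 days = 2013-03-03 onward; 2013-02-27 is 4 days before the earliest permitted date.

Step 2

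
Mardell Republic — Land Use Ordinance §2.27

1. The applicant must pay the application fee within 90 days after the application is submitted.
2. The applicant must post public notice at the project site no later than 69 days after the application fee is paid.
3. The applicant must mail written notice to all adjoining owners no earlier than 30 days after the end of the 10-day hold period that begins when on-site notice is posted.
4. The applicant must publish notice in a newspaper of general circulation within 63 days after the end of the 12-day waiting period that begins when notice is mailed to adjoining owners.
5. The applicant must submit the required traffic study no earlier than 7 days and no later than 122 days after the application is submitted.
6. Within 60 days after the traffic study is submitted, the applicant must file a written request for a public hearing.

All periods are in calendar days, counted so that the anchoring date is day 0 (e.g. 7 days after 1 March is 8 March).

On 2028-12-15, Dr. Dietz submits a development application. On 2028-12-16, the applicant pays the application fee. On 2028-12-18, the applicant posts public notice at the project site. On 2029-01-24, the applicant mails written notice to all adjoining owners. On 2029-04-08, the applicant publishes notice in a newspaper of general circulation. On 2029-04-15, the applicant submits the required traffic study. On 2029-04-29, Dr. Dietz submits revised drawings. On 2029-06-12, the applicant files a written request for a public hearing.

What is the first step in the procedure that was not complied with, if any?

Step 1: 90 days after 2028-12-15 (when the application is submitted) is 2029-03-15; completed 2028-12-16, before the deadline.
Step 2: 69 days after 2028-12-16 (when the application fee is paid) is 2029-02-23; completed 2028-12-18, before the deadline.
Step 3: the earliest permitted date is 30 days after 2028-12-28 (end of the 10-day hold period, which began when on-site notice is posted on 2028-12-18), i.e. 2029-01-27; done 2029-01-24 — 3 days too early.
The analysis stops there.

Step 3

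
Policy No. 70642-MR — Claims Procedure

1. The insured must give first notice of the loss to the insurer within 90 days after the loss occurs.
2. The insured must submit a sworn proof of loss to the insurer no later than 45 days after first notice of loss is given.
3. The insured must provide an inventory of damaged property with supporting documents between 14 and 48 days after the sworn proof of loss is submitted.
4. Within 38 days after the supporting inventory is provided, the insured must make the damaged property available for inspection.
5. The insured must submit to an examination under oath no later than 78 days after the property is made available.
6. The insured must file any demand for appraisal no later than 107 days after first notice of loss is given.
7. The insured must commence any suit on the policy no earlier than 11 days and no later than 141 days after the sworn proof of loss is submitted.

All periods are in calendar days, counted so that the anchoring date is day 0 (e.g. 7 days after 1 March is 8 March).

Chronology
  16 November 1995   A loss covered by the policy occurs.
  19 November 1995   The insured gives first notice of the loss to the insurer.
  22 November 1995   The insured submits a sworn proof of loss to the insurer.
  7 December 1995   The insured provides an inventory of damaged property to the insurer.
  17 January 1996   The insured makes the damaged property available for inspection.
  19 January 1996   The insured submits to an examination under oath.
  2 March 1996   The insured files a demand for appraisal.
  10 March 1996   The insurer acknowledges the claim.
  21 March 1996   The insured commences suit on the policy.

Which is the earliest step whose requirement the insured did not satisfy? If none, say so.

Step 1: 90 days after 16 November 1995 (when the loss occurs) is 14 February 1996; completed 19 November 1995, before the deadline.
Step 2: 45 days after 19 November 1995 (when first notice of loss is given) is 3 January 1996; done 22 November 1995 — timely.
Step 3: the window is 14–48 days after 22 November 1995 (when the sworn proof of loss is submitted), so 6 December 1995 through 9 January 1996; 7 December 1995 falls inside that range.
Step 4: 38 days after 7 December 1995 (when the supporting inventory is provided) is 14 January 1996; done 17 January 1996 — 3 days late.
Later steps need not be reached.

Step 4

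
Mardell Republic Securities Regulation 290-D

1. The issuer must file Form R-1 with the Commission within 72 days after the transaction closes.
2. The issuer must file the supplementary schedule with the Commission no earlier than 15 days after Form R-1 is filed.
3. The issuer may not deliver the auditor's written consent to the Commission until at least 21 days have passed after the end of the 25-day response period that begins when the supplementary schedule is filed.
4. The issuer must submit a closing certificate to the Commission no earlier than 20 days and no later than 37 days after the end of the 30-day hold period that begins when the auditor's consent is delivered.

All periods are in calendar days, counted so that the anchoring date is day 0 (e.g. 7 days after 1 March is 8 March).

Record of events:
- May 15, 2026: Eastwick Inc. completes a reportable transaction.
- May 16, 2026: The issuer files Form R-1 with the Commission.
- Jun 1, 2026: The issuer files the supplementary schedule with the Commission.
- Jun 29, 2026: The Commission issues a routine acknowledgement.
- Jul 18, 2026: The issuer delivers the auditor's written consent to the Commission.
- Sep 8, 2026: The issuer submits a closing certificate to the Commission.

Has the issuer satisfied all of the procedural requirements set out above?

Step 1 — counting 72 days from May 15, 2026 (when the transaction closes) gives a deadline of Jul 26, 2026; done May 16, 2026 — timely.
Step 2 — must wait 15 days from May 16, 2026 (when Form R-1 is filed), so not before May 31, 2026; Jun 1, 2026 is on or after that date.
Step 3 — must wait 21 days from Jun 26, 2026 (end of the 25-day response period, which began when the supplementary schedule is filed on Jun 1, 2026), so not before Jul 17, 2026; Jul 18, 2026 is on or after that date.
Step 4 — 20 and 37 days from Aug 17, 2026 (end of the 30-day hold period, which began when the auditor's consent is delivered on Jul 18, 2026) are Sep 6, 2026 and Sep 23, 2026 respectively; done Sep 8, 2026 — within the window.

Yes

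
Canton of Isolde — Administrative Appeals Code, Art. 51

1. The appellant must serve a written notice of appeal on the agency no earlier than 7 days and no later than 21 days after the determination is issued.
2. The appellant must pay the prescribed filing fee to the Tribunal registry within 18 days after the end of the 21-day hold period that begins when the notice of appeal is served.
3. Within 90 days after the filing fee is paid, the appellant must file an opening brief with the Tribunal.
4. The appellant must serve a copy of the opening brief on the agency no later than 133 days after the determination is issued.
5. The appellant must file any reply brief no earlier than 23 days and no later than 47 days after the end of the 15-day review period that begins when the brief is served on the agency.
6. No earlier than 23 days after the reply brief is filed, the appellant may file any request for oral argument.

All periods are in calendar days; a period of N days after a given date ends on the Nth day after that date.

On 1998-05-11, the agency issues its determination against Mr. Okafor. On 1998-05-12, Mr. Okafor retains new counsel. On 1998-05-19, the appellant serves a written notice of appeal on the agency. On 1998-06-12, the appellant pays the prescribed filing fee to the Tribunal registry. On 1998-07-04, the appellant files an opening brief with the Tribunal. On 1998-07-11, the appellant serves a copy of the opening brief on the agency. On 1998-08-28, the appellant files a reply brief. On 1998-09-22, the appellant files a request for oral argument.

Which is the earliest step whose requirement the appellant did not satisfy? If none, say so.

None — every step was satisfied

Step 1: the window is 7–21 days after 1998-05-11 (when the determination is issued), so 1998-05-18 through 1998-06-01; done 1998-05-19, which is between those dates.
Step 2: 18 days after 1998-06-09 (end of the 21-day hold period, which began when the notice of appeal is served on 1998-05-19) is 1998-06-27; done 1998-06-12 — timely.
Step 3: 90 days after 1998-06-12 (when the filing fee is paid) is 1998-09-10; completed 1998-07-04, before the deadline.
Step 4: 133 days after 1998-05-11 (when the determination is issued) is 1998-09-21; done 1998-07-11 — timely.
Step 5: the window is 23–47 days after 1998-07-26 (end of the 15-day review period, which began when the brief is served on the agency on 1998-07-11), so 1998-08-18 through 1998-09-11; 1998-08-28 falls inside that range.
Step 6: the earliest permitted date is 23 days after 1998-08-28 (when the reply brief is filed), i.e. 1998-09-20; done 1998-09-22 — permitted.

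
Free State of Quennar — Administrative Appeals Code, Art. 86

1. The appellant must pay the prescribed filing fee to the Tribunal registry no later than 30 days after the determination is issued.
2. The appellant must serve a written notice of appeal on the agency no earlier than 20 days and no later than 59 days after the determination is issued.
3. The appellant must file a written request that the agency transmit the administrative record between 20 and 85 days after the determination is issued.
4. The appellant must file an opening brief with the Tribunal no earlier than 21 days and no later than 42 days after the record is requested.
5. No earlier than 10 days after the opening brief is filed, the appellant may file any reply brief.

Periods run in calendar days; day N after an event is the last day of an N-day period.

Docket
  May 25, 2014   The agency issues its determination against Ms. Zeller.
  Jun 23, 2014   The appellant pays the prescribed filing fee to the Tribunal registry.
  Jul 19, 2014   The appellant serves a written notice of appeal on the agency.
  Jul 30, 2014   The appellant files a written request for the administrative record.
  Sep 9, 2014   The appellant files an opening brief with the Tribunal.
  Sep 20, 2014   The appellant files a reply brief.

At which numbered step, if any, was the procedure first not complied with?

Step 1: 30 days after May 25, 2014 (when the determination is issued) is Jun 24, 2014; completed Jun 23, 2014, before the deadline.
Step 2: the window is 20–59 days after May 25, 2014 (when the determination is issued), so Jun 14, 2014 through Jul 23, 2014; done Jul 19, 2014 — within the window.
Step 3: the window is 20–85 days after May 25, 2014 (when the determination is issued), so Jun 14, 2014 through Aug 18, 2014; done Jul 30, 2014, which is between those dates.
Step 4: the window is 21–42 days after Jul 30, 2014 (when the record is requested), so Aug 20, 2014 through Sep 10, 2014; done Sep 9, 2014, which is between those dates.
Step 5: the earliest permitted date is 10 days after Sep 9, 2014 (when the opening brief is filed), i.e. Sep 19, 2014; done Sep 20, 2014 — permitted.

None — every step was satisfied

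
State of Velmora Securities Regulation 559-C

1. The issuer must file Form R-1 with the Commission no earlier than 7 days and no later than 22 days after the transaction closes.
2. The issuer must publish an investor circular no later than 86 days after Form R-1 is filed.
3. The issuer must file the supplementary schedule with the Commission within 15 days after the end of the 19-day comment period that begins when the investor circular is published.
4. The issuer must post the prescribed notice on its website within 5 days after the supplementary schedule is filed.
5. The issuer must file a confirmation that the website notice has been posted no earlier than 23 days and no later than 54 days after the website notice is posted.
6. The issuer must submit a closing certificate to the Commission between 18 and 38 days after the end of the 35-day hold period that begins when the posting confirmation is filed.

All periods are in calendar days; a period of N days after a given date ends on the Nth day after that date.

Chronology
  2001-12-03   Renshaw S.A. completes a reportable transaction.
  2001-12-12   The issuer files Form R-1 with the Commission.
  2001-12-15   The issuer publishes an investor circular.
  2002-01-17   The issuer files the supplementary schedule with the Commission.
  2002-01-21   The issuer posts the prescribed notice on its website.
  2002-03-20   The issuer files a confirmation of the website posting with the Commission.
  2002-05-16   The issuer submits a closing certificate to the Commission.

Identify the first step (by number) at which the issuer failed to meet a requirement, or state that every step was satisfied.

Step 1: the window is 7–22 days after 2001-12-03 (when the transaction closes), so 2001-12-10 through 2001-12-25; done 2001-12-12, which is between those dates.
Step 2: 86 days after 2001-12-12 (when Form R-1 is filed) is 2002-03-08; 2001-12-15 is within that limit.
Step 3: 15 days after 2002-01-03 (end of the 19-day comment period, which began when the investor circular is published on 2001-12-15) is 2002-01-18; 2002-01-17 is within that limit.
Step 4: 5 days after 2002-01-17 (when the supplementary schedule is filed) is 2002-01-22; completed 2002-01-21, before the deadline.
Step 5: the window is 23–54 days after 2002-01-21 (when the website notice is posted), so 2002-02-13 through 2002-03-16; done 2002-03-20 — 4 days after the window closed.
Later steps need not be reached.

Step 5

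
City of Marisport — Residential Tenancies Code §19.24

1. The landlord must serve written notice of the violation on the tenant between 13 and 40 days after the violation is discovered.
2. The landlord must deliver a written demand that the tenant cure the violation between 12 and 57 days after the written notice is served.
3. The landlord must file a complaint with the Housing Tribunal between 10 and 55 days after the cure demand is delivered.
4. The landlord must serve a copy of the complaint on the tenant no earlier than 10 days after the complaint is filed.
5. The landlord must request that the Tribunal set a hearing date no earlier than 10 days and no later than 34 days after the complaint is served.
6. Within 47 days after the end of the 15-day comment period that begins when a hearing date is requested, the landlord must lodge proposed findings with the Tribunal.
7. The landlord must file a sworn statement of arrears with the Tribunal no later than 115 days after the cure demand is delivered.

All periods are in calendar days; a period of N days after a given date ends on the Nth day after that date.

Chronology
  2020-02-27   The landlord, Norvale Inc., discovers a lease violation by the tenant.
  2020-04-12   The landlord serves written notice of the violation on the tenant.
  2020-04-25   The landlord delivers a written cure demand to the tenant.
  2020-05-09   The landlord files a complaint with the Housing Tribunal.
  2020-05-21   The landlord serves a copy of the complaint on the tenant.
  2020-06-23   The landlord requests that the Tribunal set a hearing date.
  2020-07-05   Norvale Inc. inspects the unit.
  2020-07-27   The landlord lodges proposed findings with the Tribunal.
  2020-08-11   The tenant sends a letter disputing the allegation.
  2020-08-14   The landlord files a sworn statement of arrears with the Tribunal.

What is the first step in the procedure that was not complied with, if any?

Step 1: the window is 13–40 days after 2020-02-27 (when the violation is discovered), so 2020-03-11 through 2020-04-07; done 2020-04-12 — 5 days after the window closed.

Step 1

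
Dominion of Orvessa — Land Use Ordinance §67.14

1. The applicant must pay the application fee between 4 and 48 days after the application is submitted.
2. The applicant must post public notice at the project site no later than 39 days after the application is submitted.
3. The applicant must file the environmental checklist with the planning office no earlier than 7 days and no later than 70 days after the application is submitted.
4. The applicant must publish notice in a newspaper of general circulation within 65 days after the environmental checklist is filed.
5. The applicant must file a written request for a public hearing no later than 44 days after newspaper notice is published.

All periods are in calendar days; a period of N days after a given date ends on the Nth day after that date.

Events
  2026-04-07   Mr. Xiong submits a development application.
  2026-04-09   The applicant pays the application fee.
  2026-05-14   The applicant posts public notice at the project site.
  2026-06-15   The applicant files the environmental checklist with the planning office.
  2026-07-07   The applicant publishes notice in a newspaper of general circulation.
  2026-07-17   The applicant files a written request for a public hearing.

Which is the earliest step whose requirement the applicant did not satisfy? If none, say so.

Step 1 — 4 and 48 days from 2026-04-07 (when the application is submitted) are 2026-04-11 and 2026-05-25 respectively; done 2026-04-09 — 2 days before the window opened.

Step 1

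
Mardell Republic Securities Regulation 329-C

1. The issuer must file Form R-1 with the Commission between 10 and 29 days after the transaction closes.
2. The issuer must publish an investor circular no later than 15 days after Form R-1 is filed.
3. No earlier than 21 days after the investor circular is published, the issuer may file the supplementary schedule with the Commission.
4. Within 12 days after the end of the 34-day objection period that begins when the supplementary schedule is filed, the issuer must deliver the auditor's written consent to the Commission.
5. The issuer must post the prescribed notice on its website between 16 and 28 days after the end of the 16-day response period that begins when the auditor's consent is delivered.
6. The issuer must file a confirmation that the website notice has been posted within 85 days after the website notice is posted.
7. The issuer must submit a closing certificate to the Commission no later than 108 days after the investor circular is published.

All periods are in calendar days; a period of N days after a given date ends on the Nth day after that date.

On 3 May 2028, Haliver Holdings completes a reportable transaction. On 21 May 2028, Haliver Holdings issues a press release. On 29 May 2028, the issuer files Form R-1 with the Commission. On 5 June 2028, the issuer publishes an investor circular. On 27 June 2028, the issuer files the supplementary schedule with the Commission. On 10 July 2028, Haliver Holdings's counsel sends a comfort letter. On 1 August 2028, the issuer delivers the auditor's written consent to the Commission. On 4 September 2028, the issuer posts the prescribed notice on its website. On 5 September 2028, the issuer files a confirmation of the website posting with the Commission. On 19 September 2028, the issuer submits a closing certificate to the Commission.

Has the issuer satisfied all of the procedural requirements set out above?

Yes

Step 1 — 10 and 29 days from 3 May 2028 (when the transaction closes) are 13 May 2028 and 1 June 2028 respectively; done 29 May 2028 — within the window.
Step 2 — counting 15 days from 29 May 2028 (when Form R-1 is filed) gives a deadline of 13 June 2028; completed 5 June 2028, before the deadline.
Step 3 — must wait 21 days from 5 June 2028 (when the investor circular is published), so not before 26 June 2028; done 27 June 2028, after the minimum wait.
Step 4 — counting 12 days from 31 July 2028 (end of the 34-day objection period, which began when the supplementary schedule is filed on 27 June 2028) gives a deadline of 12 August 2028; completed 1 August 2028, before the deadline.
Step 5 — 16 and 28 days from 17 August 2028 (end of the 16-day response period, which began when the auditor's consent is delivered on 1 August 2028) are 2 September 2028 and 14 September 2028 respectively; done 4 September 2028 — within the window.
Step 6 — counting 85 days from 4 September 2028 (when the website notice is posted) gives a deadline of 28 November 2028; 5 September 2028 is within that limit.
Step 7 — counting 108 days from 5 June 2028 (when the investor circular is published) gives a deadline of 21 September 2028; done 19 September 2028 — timely.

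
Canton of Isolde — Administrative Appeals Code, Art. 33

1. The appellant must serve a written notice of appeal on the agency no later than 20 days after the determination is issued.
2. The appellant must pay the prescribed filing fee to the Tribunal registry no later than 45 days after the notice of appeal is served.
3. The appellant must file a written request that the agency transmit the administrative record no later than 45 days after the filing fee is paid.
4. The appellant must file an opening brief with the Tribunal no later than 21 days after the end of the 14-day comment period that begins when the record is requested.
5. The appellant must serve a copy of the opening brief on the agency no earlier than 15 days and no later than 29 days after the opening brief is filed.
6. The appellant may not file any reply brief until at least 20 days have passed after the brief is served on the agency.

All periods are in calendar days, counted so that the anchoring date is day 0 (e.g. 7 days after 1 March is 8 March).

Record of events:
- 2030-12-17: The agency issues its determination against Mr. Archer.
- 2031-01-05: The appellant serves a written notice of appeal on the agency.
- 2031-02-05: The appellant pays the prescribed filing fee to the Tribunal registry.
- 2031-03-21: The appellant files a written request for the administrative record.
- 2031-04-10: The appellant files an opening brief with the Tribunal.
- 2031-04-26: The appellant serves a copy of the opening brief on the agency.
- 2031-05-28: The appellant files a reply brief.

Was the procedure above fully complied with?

Step 1: 20 days after 2030-12-17 (when the determination is issued) is 2031-01-06; completed 2031-01-05, before the deadline.
Step 2: 45 days after 2031-01-05 (when the notice of appeal is served) is 2031-02-19; done 2031-02-05 — timely.
Step 3: 45 days after 2031-02-05 (when the filing fee is paid) is 2031-03-22; 2031-03-21 is within that limit.
Step 4: 21 days after 2031-04-04 (end of the 14-day comment period, which began when the record is requested on 2031-03-21) is 2031-04-25; 2031-04-10 is within that limit.
Step 5: the window is 15–29 days after 2031-04-10 (when the opening brief is filed), so 2031-04-25 through 2031-05-09; done 2031-04-26, which is between those dates.
Step 6: the earliest permitted date is 20 days after 2031-04-26 (when the brief is served on the agency), i.e. 2031-05-16; done 2031-05-28, after the minimum wait.

Yes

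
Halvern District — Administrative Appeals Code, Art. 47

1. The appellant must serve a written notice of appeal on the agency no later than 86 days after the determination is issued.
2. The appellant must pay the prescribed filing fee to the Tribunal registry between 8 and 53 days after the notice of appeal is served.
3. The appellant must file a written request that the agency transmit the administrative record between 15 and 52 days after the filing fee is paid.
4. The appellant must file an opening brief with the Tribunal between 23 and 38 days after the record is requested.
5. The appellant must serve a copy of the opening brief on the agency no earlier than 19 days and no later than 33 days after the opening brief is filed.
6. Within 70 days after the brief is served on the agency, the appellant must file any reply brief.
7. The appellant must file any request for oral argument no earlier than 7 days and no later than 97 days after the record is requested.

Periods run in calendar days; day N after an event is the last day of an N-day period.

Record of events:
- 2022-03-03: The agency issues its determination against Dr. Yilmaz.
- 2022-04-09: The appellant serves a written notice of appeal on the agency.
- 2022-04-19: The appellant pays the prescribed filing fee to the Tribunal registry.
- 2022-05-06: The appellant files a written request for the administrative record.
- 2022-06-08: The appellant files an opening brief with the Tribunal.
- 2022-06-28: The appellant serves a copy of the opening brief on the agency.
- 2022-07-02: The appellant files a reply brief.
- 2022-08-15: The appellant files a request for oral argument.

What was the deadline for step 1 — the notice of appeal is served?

2022-05-28

Step 1 runs from 2022-03-03, when the determination is issued. 86 days after 2022-03-03 is 2022-05-28.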